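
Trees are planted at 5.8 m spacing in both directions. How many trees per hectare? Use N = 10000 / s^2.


N = 10000 / 5.8^2 = 10000 / 33.64 = 297.265 ≈ 297 trees/ha

297 trees/ha


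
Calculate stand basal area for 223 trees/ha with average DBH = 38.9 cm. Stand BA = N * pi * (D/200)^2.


(D/200)^2 = (38.9/200)^2 = 0.1945^2 = 0.03783025
Individual BA = 3.141593 * 0.03783025 = 0.118847 m^2
Stand BA = 223 * 0.118847 = 26.5029 ≈ 26.50 m^2/ha

26.50 m^2/ha


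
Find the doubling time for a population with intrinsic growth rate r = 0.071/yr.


td = ln(2) / 0.071 = 0.693147 / 0.071 = 9.76263 ≈ 9.8 years

9.8 years


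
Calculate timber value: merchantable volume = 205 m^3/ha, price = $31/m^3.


Value = 205 * 31 = $6355/ha

$6355/ha


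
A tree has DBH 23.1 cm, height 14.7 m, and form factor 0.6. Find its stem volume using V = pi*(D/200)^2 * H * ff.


(D/200)^2 = (23.1/200)^2 = 0.1155^2 = 0.01334025
BA = 3.141593 * 0.01334025 = 0.0419096 m^2
V = 0.0419096 * 14.7 * 0.6 = 0.369643 ≈ 0.370 m^3

0.370 m^3


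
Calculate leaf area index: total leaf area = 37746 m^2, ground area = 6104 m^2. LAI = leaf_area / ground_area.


LAI = 37746 / 6104 = 6.1838 ≈ 6.18

6.18


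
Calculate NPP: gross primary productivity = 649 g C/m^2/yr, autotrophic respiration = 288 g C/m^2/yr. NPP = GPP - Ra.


NPP = GPP - Ra = 649 - 288 = 361 g C/m^2/yr

361 g C/m^2/yr


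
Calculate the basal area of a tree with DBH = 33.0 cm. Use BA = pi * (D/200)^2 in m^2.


D/200 = 33.0/200 = 0.165 m
(D/200)^2 = 0.165^2 = 0.027225
BA = 3.141593 * 0.027225 = 0.0855299 ≈ 0.0855 m^2

0.0855 m^2


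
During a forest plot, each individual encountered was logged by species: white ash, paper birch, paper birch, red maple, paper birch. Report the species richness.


Total individuals logged = 5
Distinct species (count of individuals): white ash (1), paper birch (3), red maple (1)
Species richness = number of distinct species = 3

3


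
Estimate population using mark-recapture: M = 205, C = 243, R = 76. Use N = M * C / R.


N = M * C / R = 205 * 243 / 76 = 49815 / 76 = 655.46 ≈ 655

655 individuals


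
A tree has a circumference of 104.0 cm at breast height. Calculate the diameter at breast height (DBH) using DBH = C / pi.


DBH = C / pi = 104.0 / 3.141593 = 33.1042 ≈ 33.10 cm

33.10 cm


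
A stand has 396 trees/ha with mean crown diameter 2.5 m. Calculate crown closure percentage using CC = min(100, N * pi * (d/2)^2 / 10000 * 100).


(d/2)^2 = (2.5/2)^2 = 1.25^2 = 1.5625
Crown area = 3.141593 * 1.5625 = 4.90874 m^2
N * area / 10000 * 100 = 396 * 4.90874 / 10000 * 100 = 19.4386
CC = min(100, 19.4386) = 19.4386 ≈ 19.4%

19.4%


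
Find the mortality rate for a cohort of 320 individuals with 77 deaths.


Mortality rate = 77 / 320 = 0.240625 ≈ 0.2406

0.2406


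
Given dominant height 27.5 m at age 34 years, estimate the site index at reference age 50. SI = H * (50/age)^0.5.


50/34 = 1.47059
(1.47059)^0.5 = 1.21268
SI = 27.5 * 1.21268 = 33.3487 ≈ 33.3 m

33.3 m


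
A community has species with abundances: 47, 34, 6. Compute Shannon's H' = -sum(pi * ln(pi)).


Total N = 47 + 34 + 6 = 87
Per-species terms:
  p = 47/87 = 0.540230; ln(p) = -0.615760; p*ln(p) = 0.540230 * (-0.615760) = -0.332652
  p = 34/87 = 0.390805; ln(p) = -0.939547; p*ln(p) = 0.390805 * (-0.939547) = -0.367180
  p = 6/87 = 0.068966; ln(p) = -2.674142; p*ln(p) = 0.068966 * (-2.674142) = -0.184425
sum(p*ln(p)) = (-0.332652) + (-0.367180) + (-0.184425) = -0.884257
H' = -(-0.884257) = 0.884257 ≈ 0.8843

0.8843


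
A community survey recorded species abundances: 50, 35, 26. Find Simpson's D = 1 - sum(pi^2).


Total N = 50 + 35 + 26 = 111
Per-species terms:
  p = 50/111 = 0.450450; p^2 = 0.450450^2 = 0.202905
  p = 35/111 = 0.315315; p^2 = 0.315315^2 = 0.099424
  p = 26/111 = 0.234234; p^2 = 0.234234^2 = 0.054866
sum(p^2) = 0.202905 + 0.099424 + 0.054866 = 0.357195
D = 1 - 0.357195 = 0.642805 ≈ 0.6428

0.6428


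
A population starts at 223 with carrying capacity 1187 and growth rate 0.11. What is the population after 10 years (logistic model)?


(K - N0)/N0 = (1187 - 223)/223 = 964/223 = 4.32287
r*t = 0.11 * 10 = 1.1; exp(-1.1) = 0.332871
4.32287 * 0.332871 = 1.43896
1 + 1.43896 = 2.43896
N = 1187 / 2.43896 = 486.683 ≈ 487

487


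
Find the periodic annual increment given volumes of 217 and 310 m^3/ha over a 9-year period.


PAI = (V2 - V1) / period = (310 - 217) / 9 = 93 / 9 = 10.3333 ≈ 10.33 m^3/ha/yr

10.33 m^3/ha/yr


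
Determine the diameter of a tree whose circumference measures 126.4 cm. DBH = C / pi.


DBH = C / pi = 126.4 / 3.141593 = 40.2344 ≈ 40.23 cm

40.23 cm


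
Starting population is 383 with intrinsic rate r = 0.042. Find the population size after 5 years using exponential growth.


r*t = 0.042 * 5 = 0.21
exp(0.21) = 1.23368
N = 383 * 1.23368 = 472.499 ≈ 472

472


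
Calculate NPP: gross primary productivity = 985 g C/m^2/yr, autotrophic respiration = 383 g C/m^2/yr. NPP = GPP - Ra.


NPP = GPP - Ra = 985 - 383 = 602 g C/m^2/yr

602 g C/m^2/yr


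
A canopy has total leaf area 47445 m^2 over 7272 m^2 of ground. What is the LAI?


LAI = 47445 / 7272 = 6.5243 ≈ 6.52

6.52


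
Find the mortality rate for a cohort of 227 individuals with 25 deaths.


Mortality rate = 25 / 227 = 0.110132 ≈ 0.1101

0.1101


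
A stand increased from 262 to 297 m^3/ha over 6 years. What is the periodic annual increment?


PAI = (V2 - V1) / period = (297 - 262) / 6 = 35 / 6 = 5.8333 ≈ 5.83 m^3/ha/yr

5.83 m^3/ha/yr


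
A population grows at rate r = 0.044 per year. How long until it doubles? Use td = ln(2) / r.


td = ln(2) / 0.044 = 0.693147 / 0.044 = 15.7533 ≈ 15.8 years

15.8 years


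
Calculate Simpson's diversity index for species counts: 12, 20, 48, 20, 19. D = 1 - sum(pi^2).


Total N = 12 + 20 + 48 + 20 + 19 = 119
Per-species terms:
  p = 12/119 = 0.100840; p^2 = 0.100840^2 = 0.010169
  p = 20/119 = 0.168067; p^2 = 0.168067^2 = 0.028247
  p = 48/119 = 0.403361; p^2 = 0.403361^2 = 0.162700
  p = 20/119 = 0.168067; p^2 = 0.168067^2 = 0.028247
  p = 19/119 = 0.159664; p^2 = 0.159664^2 = 0.025493
sum(p^2) = 0.010169 + 0.028247 + 0.162700 + 0.028247 + 0.025493 = 0.254856
D = 1 - 0.254856 = 0.745144 ≈ 0.7451

0.7451


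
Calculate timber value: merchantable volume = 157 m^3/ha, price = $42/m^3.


Value = 157 * 42 = $6594/ha

$6594/ha


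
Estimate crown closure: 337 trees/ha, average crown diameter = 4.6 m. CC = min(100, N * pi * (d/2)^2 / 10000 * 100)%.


(d/2)^2 = (4.6/2)^2 = 2.3^2 = 5.29
Crown area = 3.141593 * 5.29 = 16.6190 m^2
N * area / 10000 * 100 = 337 * 16.6190 / 10000 * 100 = 56.0060
CC = min(100, 56.0060) = 56.0060 ≈ 56.0%

56.0%


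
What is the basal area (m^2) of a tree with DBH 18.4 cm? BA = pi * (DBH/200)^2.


D/200 = 18.4/200 = 0.092 m
(D/200)^2 = 0.092^2 = 0.008464
BA = 3.141593 * 0.008464 = 0.0265904 ≈ 0.0266 m^2

0.0266 m^2


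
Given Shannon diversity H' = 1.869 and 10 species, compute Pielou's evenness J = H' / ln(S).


ln(10) = 2.30259
J = H' / ln(S) = 1.869 / 2.30259 = 0.811695 ≈ 0.8117

0.8117


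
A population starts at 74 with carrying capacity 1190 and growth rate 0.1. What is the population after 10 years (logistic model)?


(K - N0)/N0 = (1190 - 74)/74 = 1116/74 = 15.0811
r*t = 0.1 * 10 = 1; exp(-1) = 0.367879
15.0811 * 0.367879 = 5.54802
1 + 5.54802 = 6.54802
N = 1190 / 6.54802 = 181.734 ≈ 182

182


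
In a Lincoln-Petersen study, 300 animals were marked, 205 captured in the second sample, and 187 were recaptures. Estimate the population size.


N = M * C / R = 300 * 205 / 187 = 61500 / 187 = 328.88 ≈ 329

329 individuals


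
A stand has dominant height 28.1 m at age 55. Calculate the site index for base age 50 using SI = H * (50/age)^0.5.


50/55 = 0.909091
(0.909091)^0.5 = 0.953463
SI = 28.1 * 0.953463 = 26.7923 ≈ 26.8 m

26.8 m


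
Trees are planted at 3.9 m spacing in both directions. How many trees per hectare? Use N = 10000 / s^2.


N = 10000 / 3.9^2 = 10000 / 15.21 = 657.462 ≈ 657 trees/ha

657 trees/ha


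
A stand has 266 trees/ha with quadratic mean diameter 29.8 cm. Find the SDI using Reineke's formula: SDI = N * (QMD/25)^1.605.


QMD/25 = 29.8/25 = 1.192
(1.192)^1.605 = exp(1.605 * ln(1.192)) = exp(1.605 * 0.175633) = exp(0.281891) = 1.32563
SDI = 266 * 1.32563 = 352.618 ≈ 353

353


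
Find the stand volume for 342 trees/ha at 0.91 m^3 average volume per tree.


V_stand = 342 * 0.91 = 311.22 ≈ 311.2 m^3/ha

311.2 m^3/ha


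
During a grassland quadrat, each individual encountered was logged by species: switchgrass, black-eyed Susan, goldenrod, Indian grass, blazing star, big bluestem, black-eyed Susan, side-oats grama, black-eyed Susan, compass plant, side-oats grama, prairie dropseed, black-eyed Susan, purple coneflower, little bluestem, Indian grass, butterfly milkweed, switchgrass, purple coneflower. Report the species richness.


Total individuals logged = 19
Distinct species (count of individuals): switchgrass (2), black-eyed Susan (4), goldenrod (1), Indian grass (2), blazing star (1), big bluestem (1), side-oats grama (2), compass plant (1), prairie dropseed (1), purple coneflower (2), little bluestem (1), butterfly milkweed (1)
Species richness = number of distinct species = 12

12


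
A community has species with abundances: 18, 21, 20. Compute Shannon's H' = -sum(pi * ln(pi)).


Total N = 18 + 21 + 20 = 59
Per-species terms:
  p = 18/59 = 0.305085; ln(p) = -1.187165; p*ln(p) = 0.305085 * (-1.187165) = -0.362186
  p = 21/59 = 0.355932; ln(p) = -1.033016; p*ln(p) = 0.355932 * (-1.033016) = -0.367683
  p = 20/59 = 0.338983; ln(p) = -1.081805; p*ln(p) = 0.338983 * (-1.081805) = -0.366714
sum(p*ln(p)) = (-0.362186) + (-0.367683) + (-0.366714) = -1.096583
H' = -(-1.096583) = 1.096583 ≈ 1.0966

1.0966


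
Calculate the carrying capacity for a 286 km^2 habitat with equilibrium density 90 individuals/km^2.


K = 90 * 286 = 25740 individuals

25740 individuals


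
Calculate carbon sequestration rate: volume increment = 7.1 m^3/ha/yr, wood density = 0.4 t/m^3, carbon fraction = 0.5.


C = 7.1 * 0.4 * 0.5 = 1.42 t C/ha/yr

1.42 t C/ha/yr


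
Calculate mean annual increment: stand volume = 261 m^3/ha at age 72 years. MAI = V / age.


MAI = 261 / 72 = 3.6250 ≈ 3.63 m^3/ha/yr

3.63 m^3/ha/yr


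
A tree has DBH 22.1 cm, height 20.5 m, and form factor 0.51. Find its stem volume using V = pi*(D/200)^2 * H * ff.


(D/200)^2 = (22.1/200)^2 = 0.1105^2 = 0.01221025
BA = 3.141593 * 0.01221025 = 0.0383596 m^2
V = 0.0383596 * 20.5 * 0.51 = 0.401050 ≈ 0.401 m^3

0.401 m^3


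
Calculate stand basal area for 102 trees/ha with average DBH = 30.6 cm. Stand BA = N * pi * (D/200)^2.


(D/200)^2 = (30.6/200)^2 = 0.153^2 = 0.023409
Individual BA = 3.141593 * 0.023409 = 0.0735416 m^2
Stand BA = 102 * 0.0735416 = 7.50124 ≈ 7.50 m^2/ha

7.50 m^2/ha


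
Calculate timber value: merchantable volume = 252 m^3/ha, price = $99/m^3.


Value = 252 * 99 = $24948/ha

$24948/ha


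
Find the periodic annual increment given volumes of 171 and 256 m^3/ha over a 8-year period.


PAI = (V2 - V1) / period = (256 - 171) / 8 = 85 / 8 = 10.6250 ≈ 10.63 m^3/ha/yr

10.63 m^3/ha/yr


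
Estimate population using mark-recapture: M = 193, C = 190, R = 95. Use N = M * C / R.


N = M * C / R = 193 * 190 / 95 = 36670 / 95 = 386

386 individuals


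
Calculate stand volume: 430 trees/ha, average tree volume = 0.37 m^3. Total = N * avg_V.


V_stand = 430 * 0.37 = 159.1 m^3/ha

159.1 m^3/ha


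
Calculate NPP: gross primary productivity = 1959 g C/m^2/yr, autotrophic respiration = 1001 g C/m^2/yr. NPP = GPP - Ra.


NPP = GPP - Ra = 1959 - 1001 = 958 g C/m^2/yr

958 g C/m^2/yr


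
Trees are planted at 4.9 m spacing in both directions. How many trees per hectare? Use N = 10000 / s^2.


N = 10000 / 4.9^2 = 10000 / 24.01 = 416.493 ≈ 416 trees/ha

416 trees/ha


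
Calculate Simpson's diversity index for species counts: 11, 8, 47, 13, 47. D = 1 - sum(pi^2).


Total N = 11 + 8 + 47 + 13 + 47 = 126
Per-species terms:
  p = 11/126 = 0.087302; p^2 = 0.087302^2 = 0.007622
  p = 8/126 = 0.063492; p^2 = 0.063492^2 = 0.004031
  p = 47/126 = 0.373016; p^2 = 0.373016^2 = 0.139141
  p = 13/126 = 0.103175; p^2 = 0.103175^2 = 0.010645
  p = 47/126 = 0.373016; p^2 = 0.373016^2 = 0.139141
sum(p^2) = 0.007622 + 0.004031 + 0.139141 + 0.010645 + 0.139141 = 0.300580
D = 1 - 0.300580 = 0.699420 ≈ 0.6994

0.6994


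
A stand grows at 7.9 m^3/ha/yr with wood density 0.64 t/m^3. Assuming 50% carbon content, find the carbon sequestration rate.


C = 7.9 * 0.64 * 0.5 = 2.528 ≈ 2.53 t C/ha/yr

2.53 t C/ha/yr


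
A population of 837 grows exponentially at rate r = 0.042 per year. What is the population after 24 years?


r*t = 0.042 * 24 = 1.008
exp(1.008) = 2.74012
N = 837 * 2.74012 = 2293.48 ≈ 2293

2293


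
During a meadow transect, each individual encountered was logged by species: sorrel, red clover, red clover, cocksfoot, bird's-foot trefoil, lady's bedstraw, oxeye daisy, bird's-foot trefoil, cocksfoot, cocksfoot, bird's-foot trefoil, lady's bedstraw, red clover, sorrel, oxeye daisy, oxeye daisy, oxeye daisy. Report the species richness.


Total individuals logged = 17
Distinct species (count of individuals): sorrel (2), red clover (3), cocksfoot (3), bird's-foot trefoil (3), lady's bedstraw (2), oxeye daisy (4)
Species richness = number of distinct species = 6

6


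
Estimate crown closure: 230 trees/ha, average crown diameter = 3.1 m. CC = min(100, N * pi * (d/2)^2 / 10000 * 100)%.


(d/2)^2 = (3.1/2)^2 = 1.55^2 = 2.4025
Crown area = 3.141593 * 2.4025 = 7.54768 m^2
N * area / 10000 * 100 = 230 * 7.54768 / 10000 * 100 = 17.3597
CC = min(100, 17.3597) = 17.3597 ≈ 17.4%

17.4%


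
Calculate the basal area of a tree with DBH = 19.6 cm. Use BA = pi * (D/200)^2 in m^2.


D/200 = 19.6/200 = 0.098 m
(D/200)^2 = 0.098^2 = 0.009604
BA = 3.141593 * 0.009604 = 0.0301719 ≈ 0.0302 m^2

0.0302 m^2


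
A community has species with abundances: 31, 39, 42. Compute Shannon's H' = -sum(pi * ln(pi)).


Total N = 31 + 39 + 42 = 112
Per-species terms:
  p = 31/112 = 0.276786; ln(p) = -1.284511; p*ln(p) = 0.276786 * (-1.284511) = -0.355535
  p = 39/112 = 0.348214; ln(p) = -1.054938; p*ln(p) = 0.348214 * (-1.054938) = -0.367344
  p = 42/112 = 0.375000; ln(p) = -0.980829; p*ln(p) = 0.375000 * (-0.980829) = -0.367811
sum(p*ln(p)) = (-0.355535) + (-0.367344) + (-0.367811) = -1.090690
H' = -(-1.090690) = 1.090690 ≈ 1.0907

1.0907


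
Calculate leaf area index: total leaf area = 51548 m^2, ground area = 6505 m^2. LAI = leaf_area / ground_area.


LAI = 51548 / 6505 = 7.9244 ≈ 7.92

7.92


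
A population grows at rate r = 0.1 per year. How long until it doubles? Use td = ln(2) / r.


td = ln(2) / 0.1 = 0.693147 / 0.1 = 6.93147 ≈ 6.9 years

6.9 years


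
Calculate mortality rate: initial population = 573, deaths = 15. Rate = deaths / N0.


Mortality rate = 15 / 573 = 0.026178 ≈ 0.0262

0.0262


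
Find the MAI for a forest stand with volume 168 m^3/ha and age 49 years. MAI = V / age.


MAI = 168 / 49 = 3.4286 ≈ 3.43 m^3/ha/yr

3.43 m^3/ha/yr


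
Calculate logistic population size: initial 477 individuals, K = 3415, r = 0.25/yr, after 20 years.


(K - N0)/N0 = (3415 - 477)/477 = 2938/477 = 6.15933
r*t = 0.25 * 20 = 5; exp(-5) = 0.00673795
6.15933 * 0.00673795 = 0.0415013
1 + 0.0415013 = 1.04150
N = 3415 / 1.04150 = 3278.92 ≈ 3279

3279


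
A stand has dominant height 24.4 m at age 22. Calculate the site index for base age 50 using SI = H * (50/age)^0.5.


50/22 = 2.27273
(2.27273)^0.5 = 1.50756
SI = 24.4 * 1.50756 = 36.7845 ≈ 36.8 m

36.8 m


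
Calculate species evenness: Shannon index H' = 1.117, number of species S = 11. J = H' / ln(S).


ln(11) = 2.39790
J = H' / ln(S) = 1.117 / 2.39790 = 0.465824 ≈ 0.4658

0.4658


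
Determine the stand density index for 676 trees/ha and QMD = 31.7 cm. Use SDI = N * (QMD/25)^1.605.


QMD/25 = 31.7/25 = 1.268
(1.268)^1.605 = exp(1.605 * ln(1.268)) = exp(1.605 * 0.237441) = exp(0.381093) = 1.46388
SDI = 676 * 1.46388 = 989.583 ≈ 990

990


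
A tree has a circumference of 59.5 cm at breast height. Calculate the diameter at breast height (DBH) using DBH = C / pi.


DBH = C / pi = 59.5 / 3.141593 = 18.9394 ≈ 18.94 cm

18.94 cm


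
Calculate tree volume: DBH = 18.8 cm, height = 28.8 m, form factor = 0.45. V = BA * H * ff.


(D/200)^2 = (18.8/200)^2 = 0.094^2 = 0.008836
BA = 3.141593 * 0.008836 = 0.0277591 m^2
V = 0.0277591 * 28.8 * 0.45 = 0.359758 ≈ 0.360 m^3

0.360 m^3


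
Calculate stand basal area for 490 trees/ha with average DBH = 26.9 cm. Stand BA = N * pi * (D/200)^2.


(D/200)^2 = (26.9/200)^2 = 0.1345^2 = 0.01809025
Individual BA = 3.141593 * 0.01809025 = 0.0568322 m^2
Stand BA = 490 * 0.0568322 = 27.8478 ≈ 27.85 m^2/ha

27.85 m^2/ha


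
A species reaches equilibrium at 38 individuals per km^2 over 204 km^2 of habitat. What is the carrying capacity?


K = 38 * 204 = 7752 individuals

7752 individuals


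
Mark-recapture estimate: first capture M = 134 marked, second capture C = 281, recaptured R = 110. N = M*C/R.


N = M * C / R = 134 * 281 / 110 = 37654 / 110 = 342.31 ≈ 342

342 individuals


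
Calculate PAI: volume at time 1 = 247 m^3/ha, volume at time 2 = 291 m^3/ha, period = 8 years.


PAI = (V2 - V1) / period = (291 - 247) / 8 = 44 / 8 = 5.50 m^3/ha/yr

5.50 m^3/ha/yr


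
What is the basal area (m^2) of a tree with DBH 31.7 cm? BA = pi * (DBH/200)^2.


D/200 = 31.7/200 = 0.1585 m
(D/200)^2 = 0.1585^2 = 0.02512225
BA = 3.141593 * 0.02512225 = 0.0789239 ≈ 0.0789 m^2

0.0789 m^2


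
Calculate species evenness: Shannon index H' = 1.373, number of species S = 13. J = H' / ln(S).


ln(13) = 2.56495
J = H' / ln(S) = 1.373 / 2.56495 = 0.535293 ≈ 0.5353

0.5353


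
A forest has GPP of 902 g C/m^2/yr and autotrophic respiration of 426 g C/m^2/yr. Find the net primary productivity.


NPP = GPP - Ra = 902 - 426 = 476 g C/m^2/yr

476 g C/m^2/yr


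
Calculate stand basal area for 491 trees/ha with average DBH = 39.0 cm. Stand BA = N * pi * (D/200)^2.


(D/200)^2 = (39.0/200)^2 = 0.195^2 = 0.038025
Individual BA = 3.141593 * 0.038025 = 0.119459 m^2
Stand BA = 491 * 0.119459 = 58.6544 ≈ 58.65 m^2/ha

58.65 m^2/ha


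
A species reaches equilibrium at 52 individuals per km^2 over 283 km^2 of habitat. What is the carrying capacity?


K = 52 * 283 = 14716 individuals

14716 individuals


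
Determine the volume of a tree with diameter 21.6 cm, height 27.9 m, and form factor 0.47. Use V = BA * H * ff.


(D/200)^2 = (21.6/200)^2 = 0.108^2 = 0.011664
BA = 3.141593 * 0.011664 = 0.0366435 m^2
V = 0.0366435 * 27.9 * 0.47 = 0.480506 ≈ 0.481 m^3

0.481 m^3


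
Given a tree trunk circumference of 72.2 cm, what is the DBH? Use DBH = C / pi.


DBH = C / pi = 72.2 / 3.141593 = 22.9820 ≈ 22.98 cm

22.98 cm


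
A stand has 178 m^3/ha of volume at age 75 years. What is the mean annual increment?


MAI = 178 / 75 = 2.3733 ≈ 2.37 m^3/ha/yr

2.37 m^3/ha/yr


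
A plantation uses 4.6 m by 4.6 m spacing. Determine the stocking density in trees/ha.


N = 10000 / 4.6^2 = 10000 / 21.16 = 472.590 ≈ 473 trees/ha

473 trees/ha


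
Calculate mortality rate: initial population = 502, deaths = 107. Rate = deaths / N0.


Mortality rate = 107 / 502 = 0.213147 ≈ 0.2131

0.2131


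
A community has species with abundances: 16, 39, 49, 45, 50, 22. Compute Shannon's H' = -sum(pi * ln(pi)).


Total N = 16 + 39 + 49 + 45 + 50 + 22 = 221
Per-species terms:
  p = 16/221 = 0.072398; ln(p) = -2.625577; p*ln(p) = 0.072398 * (-2.625577) = -0.190087
  p = 39/221 = 0.176471; ln(p) = -1.734599; p*ln(p) = 0.176471 * (-1.734599) = -0.306106
  p = 49/221 = 0.221719; ln(p) = -1.506344; p*ln(p) = 0.221719 * (-1.506344) = -0.333985
  p = 45/221 = 0.203620; ln(p) = -1.591500; p*ln(p) = 0.203620 * (-1.591500) = -0.324061
  p = 50/221 = 0.226244; ln(p) = -1.486141; p*ln(p) = 0.226244 * (-1.486141) = -0.336230
  p = 22/221 = 0.099548; ln(p) = -2.307115; p*ln(p) = 0.099548 * (-2.307115) = -0.229669
sum(p*ln(p)) = (-0.190087) + (-0.306106) + (-0.333985) + (-0.324061) + (-0.336230) + (-0.229669) = -1.720138
H' = -(-1.720138) = 1.720138 ≈ 1.7201

1.7201


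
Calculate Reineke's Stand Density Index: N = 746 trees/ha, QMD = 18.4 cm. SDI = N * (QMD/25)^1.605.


QMD/25 = 18.4/25 = 0.736
(0.736)^1.605 = exp(1.605 * ln(0.736)) = exp(1.605 * (-0.306525)) = exp(-0.491973) = 0.611419
SDI = 746 * 0.611419 = 456.119 ≈ 456

456


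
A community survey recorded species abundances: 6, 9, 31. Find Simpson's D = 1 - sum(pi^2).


Total N = 6 + 9 + 31 = 46
Per-species terms:
  p = 6/46 = 0.130435; p^2 = 0.130435^2 = 0.017013
  p = 9/46 = 0.195652; p^2 = 0.195652^2 = 0.038280
  p = 31/46 = 0.673913; p^2 = 0.673913^2 = 0.454159
sum(p^2) = 0.017013 + 0.038280 + 0.454159 = 0.509452
D = 1 - 0.509452 = 0.490548 ≈ 0.4905

0.4905


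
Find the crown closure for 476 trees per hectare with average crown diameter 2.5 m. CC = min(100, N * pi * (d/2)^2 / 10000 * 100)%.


(d/2)^2 = (2.5/2)^2 = 1.25^2 = 1.5625
Crown area = 3.141593 * 1.5625 = 4.90874 m^2
N * area / 10000 * 100 = 476 * 4.90874 / 10000 * 100 = 23.3656
CC = min(100, 23.3656) = 23.3656 ≈ 23.4%

23.4%


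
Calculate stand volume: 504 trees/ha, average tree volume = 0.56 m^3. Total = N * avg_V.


V_stand = 504 * 0.56 = 282.24 ≈ 282.2 m^3/ha

282.2 m^3/ha


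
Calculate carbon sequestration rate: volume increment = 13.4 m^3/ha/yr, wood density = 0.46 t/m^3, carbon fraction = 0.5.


C = 13.4 * 0.46 * 0.5 = 3.082 ≈ 3.08 t C/ha/yr

3.08 t C/ha/yr


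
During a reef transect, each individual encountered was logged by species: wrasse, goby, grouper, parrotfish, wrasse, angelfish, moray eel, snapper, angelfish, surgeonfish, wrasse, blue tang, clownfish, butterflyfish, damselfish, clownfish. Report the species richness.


Total individuals logged = 16
Distinct species (count of individuals): wrasse (3), goby (1), grouper (1), parrotfish (1), angelfish (2), moray eel (1), snapper (1), surgeonfish (1), blue tang (1), clownfish (2), butterflyfish (1), damselfish (1)
Species richness = number of distinct species = 12

12


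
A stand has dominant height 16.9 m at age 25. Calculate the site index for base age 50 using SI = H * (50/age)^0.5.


50/25 = 2.00000
(2.00000)^0.5 = 1.41421
SI = 16.9 * 1.41421 = 23.9001 ≈ 23.9 m

23.9 m


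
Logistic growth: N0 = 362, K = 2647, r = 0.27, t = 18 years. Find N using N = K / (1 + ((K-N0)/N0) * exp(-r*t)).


(K - N0)/N0 = (2647 - 362)/362 = 2285/362 = 6.31215
r*t = 0.27 * 18 = 4.86; exp(-4.86) = 0.00775048
6.31215 * 0.00775048 = 0.0489222
1 + 0.0489222 = 1.04892
N = 2647 / 1.04892 = 2523.55 ≈ 2524

2524


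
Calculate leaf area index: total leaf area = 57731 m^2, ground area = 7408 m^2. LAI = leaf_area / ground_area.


LAI = 57731 / 7408 = 7.7931 ≈ 7.79

7.79


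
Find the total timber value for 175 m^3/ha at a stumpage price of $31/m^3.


Value = 175 * 31 = $5425/ha

$5425/ha


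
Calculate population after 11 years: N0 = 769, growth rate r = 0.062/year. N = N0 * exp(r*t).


r*t = 0.062 * 11 = 0.682
exp(0.682) = 1.97783
N = 769 * 1.97783 = 1520.95 ≈ 1521

1521


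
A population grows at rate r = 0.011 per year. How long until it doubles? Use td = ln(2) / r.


td = ln(2) / 0.011 = 0.693147 / 0.011 = 63.0134 ≈ 63.0 years

63.0 years


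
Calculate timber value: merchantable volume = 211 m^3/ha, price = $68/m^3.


Value = 211 * 68 = $14348/ha

$14348/ha


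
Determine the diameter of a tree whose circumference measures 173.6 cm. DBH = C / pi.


DBH = C / pi = 173.6 / 3.141593 = 55.2586 ≈ 55.26 cm

55.26 cm


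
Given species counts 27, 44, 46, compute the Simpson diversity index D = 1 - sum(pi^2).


Total N = 27 + 44 + 46 = 117
Per-species terms:
  p = 27/117 = 0.230769; p^2 = 0.230769^2 = 0.053254
  p = 44/117 = 0.376068; p^2 = 0.376068^2 = 0.141427
  p = 46/117 = 0.393162; p^2 = 0.393162^2 = 0.154576
sum(p^2) = 0.053254 + 0.141427 + 0.154576 = 0.349257
D = 1 - 0.349257 = 0.650743 ≈ 0.6507

0.6507


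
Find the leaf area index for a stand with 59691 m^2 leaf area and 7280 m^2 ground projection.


LAI = 59691 / 7280 = 8.1993 ≈ 8.20

8.20


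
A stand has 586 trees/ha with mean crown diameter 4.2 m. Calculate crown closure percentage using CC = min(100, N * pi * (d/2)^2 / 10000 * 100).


(d/2)^2 = (4.2/2)^2 = 2.1^2 = 4.41
Crown area = 3.141593 * 4.41 = 13.8544 m^2
N * area / 10000 * 100 = 586 * 13.8544 / 10000 * 100 = 81.1868
CC = min(100, 81.1868) = 81.1868 ≈ 81.2%

81.2%


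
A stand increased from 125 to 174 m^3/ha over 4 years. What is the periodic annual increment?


PAI = (V2 - V1) / period = (174 - 125) / 4 = 49 / 4 = 12.25 m^3/ha/yr

12.25 m^3/ha/yr


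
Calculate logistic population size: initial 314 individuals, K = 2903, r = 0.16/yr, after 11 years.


(K - N0)/N0 = (2903 - 314)/314 = 2589/314 = 8.24522
r*t = 0.16 * 11 = 1.76; exp(-1.76) = 0.172045
8.24522 * 0.172045 = 1.41855
1 + 1.41855 = 2.41855
N = 2903 / 2.41855 = 1200.31 ≈ 1200

1200


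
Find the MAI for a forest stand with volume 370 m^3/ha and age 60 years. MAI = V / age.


MAI = 370 / 60 = 6.1667 ≈ 6.17 m^3/ha/yr

6.17 m^3/ha/yr


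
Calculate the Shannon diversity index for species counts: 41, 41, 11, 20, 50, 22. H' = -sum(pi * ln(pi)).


Total N = 41 + 41 + 11 + 20 + 50 + 22 = 185
Per-species terms:
  p = 41/185 = 0.221622; ln(p) = -1.506782; p*ln(p) = 0.221622 * (-1.506782) = -0.333936
  p = 41/185 = 0.221622; ln(p) = -1.506782; p*ln(p) = 0.221622 * (-1.506782) = -0.333936
  p = 11/185 = 0.059459; ln(p) = -2.822468; p*ln(p) = 0.059459 * (-2.822468) = -0.167821
  p = 20/185 = 0.108108; ln(p) = -2.224625; p*ln(p) = 0.108108 * (-2.224625) = -0.240500
  p = 50/185 = 0.270270; ln(p) = -1.308334; p*ln(p) = 0.270270 * (-1.308334) = -0.353603
  p = 22/185 = 0.118919; ln(p) = -2.129313; p*ln(p) = 0.118919 * (-2.129313) = -0.253216
sum(p*ln(p)) = (-0.333936) + (-0.333936) + (-0.167821) + (-0.240500) + (-0.353603) + (-0.253216) = -1.683012
H' = -(-1.683012) = 1.683012 ≈ 1.6830

1.6830


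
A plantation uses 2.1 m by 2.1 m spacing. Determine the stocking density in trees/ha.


N = 10000 / 2.1^2 = 10000 / 4.41 = 2267.57 ≈ 2268 trees/ha

2268 trees/ha


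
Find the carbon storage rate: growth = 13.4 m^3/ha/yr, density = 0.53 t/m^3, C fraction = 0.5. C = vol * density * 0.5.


C = 13.4 * 0.53 * 0.5 = 3.551 ≈ 3.55 t C/ha/yr

3.55 t C/ha/yr


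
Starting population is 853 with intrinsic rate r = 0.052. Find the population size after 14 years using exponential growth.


r*t = 0.052 * 14 = 0.728
exp(0.728) = 2.07093
N = 853 * 2.07093 = 1766.50 ≈ 1767

1767


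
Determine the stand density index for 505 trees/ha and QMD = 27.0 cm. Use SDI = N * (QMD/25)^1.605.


QMD/25 = 27.0/25 = 1.08
(1.08)^1.605 = exp(1.605 * ln(1.08)) = exp(1.605 * 0.0769610) = exp(0.123522) = 1.13147
SDI = 505 * 1.13147 = 571.392 ≈ 571

571


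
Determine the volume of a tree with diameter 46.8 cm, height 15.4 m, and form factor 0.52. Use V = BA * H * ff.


(D/200)^2 = (46.8/200)^2 = 0.234^2 = 0.054756
BA = 3.141593 * 0.054756 = 0.172021 m^2
V = 0.172021 * 15.4 * 0.52 = 1.37754 ≈ 1.378 m^3

1.378 m^3


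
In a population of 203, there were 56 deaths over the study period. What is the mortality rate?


Mortality rate = 56 / 203 = 0.275862 ≈ 0.2759

0.2759


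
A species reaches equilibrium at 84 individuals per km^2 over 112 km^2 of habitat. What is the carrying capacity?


K = 84 * 112 = 9408 individuals

9408 individuals


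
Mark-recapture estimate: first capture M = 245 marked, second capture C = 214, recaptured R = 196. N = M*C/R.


N = M * C / R = 245 * 214 / 196 = 52430 / 196 = 267.50 ≈ 268

268 individuals


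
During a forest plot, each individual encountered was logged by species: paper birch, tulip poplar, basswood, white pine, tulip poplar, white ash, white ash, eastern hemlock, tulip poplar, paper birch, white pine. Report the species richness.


Total individuals logged = 11
Distinct species (count of individuals): paper birch (2), tulip poplar (3), basswood (1), white pine (2), white ash (2), eastern hemlock (1)
Species richness = number of distinct species = 6

6


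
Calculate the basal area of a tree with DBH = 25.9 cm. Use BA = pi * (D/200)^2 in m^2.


D/200 = 25.9/200 = 0.1295 m
(D/200)^2 = 0.1295^2 = 0.01677025
BA = 3.141593 * 0.01677025 = 0.0526853 ≈ 0.0527 m^2

0.0527 m^2


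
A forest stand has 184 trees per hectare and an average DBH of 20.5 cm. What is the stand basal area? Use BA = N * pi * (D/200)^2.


(D/200)^2 = (20.5/200)^2 = 0.1025^2 = 0.01050625
Individual BA = 3.141593 * 0.01050625 = 0.0330064 m^2
Stand BA = 184 * 0.0330064 = 6.07318 ≈ 6.07 m^2/ha

6.07 m^2/ha


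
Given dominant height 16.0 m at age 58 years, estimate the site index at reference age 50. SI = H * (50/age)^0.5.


50/58 = 0.862069
(0.862069)^0.5 = 0.928477
SI = 16.0 * 0.928477 = 14.8556 ≈ 14.9 m

14.9 m


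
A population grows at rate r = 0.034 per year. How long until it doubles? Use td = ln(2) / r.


td = ln(2) / 0.034 = 0.693147 / 0.034 = 20.3867 ≈ 20.4 years

20.4 years


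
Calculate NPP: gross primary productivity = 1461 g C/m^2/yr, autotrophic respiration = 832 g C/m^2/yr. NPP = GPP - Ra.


NPP = GPP - Ra = 1461 - 832 = 629 g C/m^2/yr

629 g C/m^2/yr


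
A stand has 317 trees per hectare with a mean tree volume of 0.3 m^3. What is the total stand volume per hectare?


V_stand = 317 * 0.3 = 95.1 m^3/ha

95.1 m^3/ha


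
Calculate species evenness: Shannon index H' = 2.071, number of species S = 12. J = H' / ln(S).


ln(12) = 2.48491
J = H' / ln(S) = 2.071 / 2.48491 = 0.833431 ≈ 0.8334

0.8334


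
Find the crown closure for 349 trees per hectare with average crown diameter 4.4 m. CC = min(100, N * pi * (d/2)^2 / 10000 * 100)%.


(d/2)^2 = (4.4/2)^2 = 2.2^2 = 4.84
Crown area = 3.141593 * 4.84 = 15.2053 m^2
N * area / 10000 * 100 = 349 * 15.2053 / 10000 * 100 = 53.0665
CC = min(100, 53.0665) = 53.0665 ≈ 53.1%

53.1%


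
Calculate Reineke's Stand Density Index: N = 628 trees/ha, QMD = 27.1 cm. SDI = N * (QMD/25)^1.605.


QMD/25 = 27.1/25 = 1.084
(1.084)^1.605 = exp(1.605 * ln(1.084)) = exp(1.605 * 0.0806579) = exp(0.129456) = 1.13821
SDI = 628 * 1.13821 = 714.796 ≈ 715

715


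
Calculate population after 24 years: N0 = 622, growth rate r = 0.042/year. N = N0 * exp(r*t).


r*t = 0.042 * 24 = 1.008
exp(1.008) = 2.74012
N = 622 * 2.74012 = 1704.35 ≈ 1704

1704


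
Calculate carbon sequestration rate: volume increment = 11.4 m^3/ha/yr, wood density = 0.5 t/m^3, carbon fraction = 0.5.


C = 11.4 * 0.5 * 0.5 = 2.85 t C/ha/yr

2.85 t C/ha/yr


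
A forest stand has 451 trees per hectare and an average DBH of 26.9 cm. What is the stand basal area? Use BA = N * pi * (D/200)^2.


(D/200)^2 = (26.9/200)^2 = 0.1345^2 = 0.01809025
Individual BA = 3.141593 * 0.01809025 = 0.0568322 m^2
Stand BA = 451 * 0.0568322 = 25.6313 ≈ 25.63 m^2/ha

25.63 m^2/ha


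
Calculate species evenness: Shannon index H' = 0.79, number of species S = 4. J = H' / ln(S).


ln(4) = 1.38629
J = H' / ln(S) = 0.79 / 1.38629 = 0.569866 ≈ 0.5699

0.5699


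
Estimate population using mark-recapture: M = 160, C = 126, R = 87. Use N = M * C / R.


N = M * C / R = 160 * 126 / 87 = 20160 / 87 = 231.72 ≈ 232

232 individuals


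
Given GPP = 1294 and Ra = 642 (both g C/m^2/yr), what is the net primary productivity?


NPP = GPP - Ra = 1294 - 642 = 652 g C/m^2/yr

652 g C/m^2/yr


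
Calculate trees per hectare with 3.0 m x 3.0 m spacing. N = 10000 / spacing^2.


N = 10000 / 3.0^2 = 10000 / 9 = 1111.11 ≈ 1111 trees/ha

1111 trees/ha


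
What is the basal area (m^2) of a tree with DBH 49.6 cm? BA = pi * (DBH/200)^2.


D/200 = 49.6/200 = 0.248 m
(D/200)^2 = 0.248^2 = 0.061504
BA = 3.141593 * 0.061504 = 0.193221 ≈ 0.1932 m^2

0.1932 m^2


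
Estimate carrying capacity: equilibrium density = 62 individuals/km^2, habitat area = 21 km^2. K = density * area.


K = 62 * 21 = 1302 individuals

1302 individuals


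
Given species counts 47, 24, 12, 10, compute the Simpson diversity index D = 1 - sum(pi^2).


Total N = 47 + 24 + 12 + 10 = 93
Per-species terms:
  p = 47/93 = 0.505376; p^2 = 0.505376^2 = 0.255405
  p = 24/93 = 0.258065; p^2 = 0.258065^2 = 0.066598
  p = 12/93 = 0.129032; p^2 = 0.129032^2 = 0.016649
  p = 10/93 = 0.107527; p^2 = 0.107527^2 = 0.011562
sum(p^2) = 0.255405 + 0.066598 + 0.016649 + 0.011562 = 0.350214
D = 1 - 0.350214 = 0.649786 ≈ 0.6498

0.6498


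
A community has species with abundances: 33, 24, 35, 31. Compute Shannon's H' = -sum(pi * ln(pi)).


Total N = 33 + 24 + 35 + 31 = 123
Per-species terms:
  p = 33/123 = 0.268293; ln(p) = -1.315676; p*ln(p) = 0.268293 * (-1.315676) = -0.352987
  p = 24/123 = 0.195122; ln(p) = -1.634130; p*ln(p) = 0.195122 * (-1.634130) = -0.318855
  p = 35/123 = 0.284553; ln(p) = -1.256836; p*ln(p) = 0.284553 * (-1.256836) = -0.357636
  p = 31/123 = 0.252033; ln(p) = -1.378195; p*ln(p) = 0.252033 * (-1.378195) = -0.347351
sum(p*ln(p)) = (-0.352987) + (-0.318855) + (-0.357636) + (-0.347351) = -1.376829
H' = -(-1.376829) = 1.376829 ≈ 1.3768

1.3768


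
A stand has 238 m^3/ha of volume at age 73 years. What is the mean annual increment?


MAI = 238 / 73 = 3.2603 ≈ 3.26 m^3/ha/yr

3.26 m^3/ha/yr


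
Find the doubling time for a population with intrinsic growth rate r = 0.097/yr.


td = ln(2) / 0.097 = 0.693147 / 0.097 = 7.14585 ≈ 7.1 years

7.1 years


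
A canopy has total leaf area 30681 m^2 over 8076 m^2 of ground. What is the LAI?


LAI = 30681 / 8076 = 3.7990 ≈ 3.80

3.80


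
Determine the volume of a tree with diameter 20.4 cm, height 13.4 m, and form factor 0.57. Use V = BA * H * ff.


(D/200)^2 = (20.4/200)^2 = 0.102^2 = 0.010404
BA = 3.141593 * 0.010404 = 0.0326851 m^2
V = 0.0326851 * 13.4 * 0.57 = 0.249649 ≈ 0.250 m^3

0.250 m^3


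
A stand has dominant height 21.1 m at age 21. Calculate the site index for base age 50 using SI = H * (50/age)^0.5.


50/21 = 2.38095
(2.38095)^0.5 = 1.54303
SI = 21.1 * 1.54303 = 32.5579 ≈ 32.6 m

32.6 m


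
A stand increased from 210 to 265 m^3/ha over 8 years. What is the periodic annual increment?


PAI = (V2 - V1) / period = (265 - 210) / 8 = 55 / 8 = 6.8750 ≈ 6.88 m^3/ha/yr

6.88 m^3/ha/yr


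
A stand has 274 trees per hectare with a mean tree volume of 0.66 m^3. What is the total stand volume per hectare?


V_stand = 274 * 0.66 = 180.84 ≈ 180.8 m^3/ha

180.8 m^3/ha


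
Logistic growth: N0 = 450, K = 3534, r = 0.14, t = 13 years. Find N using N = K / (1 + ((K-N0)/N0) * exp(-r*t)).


(K - N0)/N0 = (3534 - 450)/450 = 3084/450 = 6.85333
r*t = 0.14 * 13 = 1.82; exp(-1.82) = 0.162026
6.85333 * 0.162026 = 1.11042
1 + 1.11042 = 2.11042
N = 3534 / 2.11042 = 1674.55 ≈ 1675

1675


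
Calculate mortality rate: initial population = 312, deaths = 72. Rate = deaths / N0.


Mortality rate = 72 / 312 = 0.230769 ≈ 0.2308

0.2308


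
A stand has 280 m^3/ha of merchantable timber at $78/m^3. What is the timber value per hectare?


Value = 280 * 78 = $21840/ha

$21840/ha


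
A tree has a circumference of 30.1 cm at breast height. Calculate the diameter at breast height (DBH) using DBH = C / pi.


DBH = C / pi = 30.1 / 3.141593 = 9.58113 ≈ 9.58 cm

9.58 cm


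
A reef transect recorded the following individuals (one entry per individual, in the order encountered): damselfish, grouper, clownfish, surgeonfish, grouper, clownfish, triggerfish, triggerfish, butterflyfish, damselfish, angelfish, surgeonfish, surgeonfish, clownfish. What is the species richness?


Total individuals logged = 14
Distinct species (count of individuals): damselfish (2), grouper (2), clownfish (3), surgeonfish (3), triggerfish (2), butterflyfish (1), angelfish (1)
Species richness = number of distinct species = 7

7


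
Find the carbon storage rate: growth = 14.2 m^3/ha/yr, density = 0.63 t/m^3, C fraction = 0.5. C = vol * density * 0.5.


C = 14.2 * 0.63 * 0.5 = 4.473 ≈ 4.47 t C/ha/yr

4.47 t C/ha/yr


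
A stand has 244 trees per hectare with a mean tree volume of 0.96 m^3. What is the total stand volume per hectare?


V_stand = 244 * 0.96 = 234.24 ≈ 234.2 m^3/ha

234.2 m^3/ha


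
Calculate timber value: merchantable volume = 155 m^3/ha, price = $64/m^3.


Value = 155 * 64 = $9920/ha

$9920/ha


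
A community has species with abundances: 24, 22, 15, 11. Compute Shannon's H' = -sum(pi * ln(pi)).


Total N = 24 + 22 + 15 + 11 = 72
Per-species terms:
  p = 24/72 = 0.333333; ln(p) = -1.098613; p*ln(p) = 0.333333 * (-1.098613) = -0.366204
  p = 22/72 = 0.305556; ln(p) = -1.185622; p*ln(p) = 0.305556 * (-1.185622) = -0.362274
  p = 15/72 = 0.208333; ln(p) = -1.568618; p*ln(p) = 0.208333 * (-1.568618) = -0.326795
  p = 11/72 = 0.152778; ln(p) = -1.878769; p*ln(p) = 0.152778 * (-1.878769) = -0.287035
sum(p*ln(p)) = (-0.366204) + (-0.362274) + (-0.326795) + (-0.287035) = -1.342308
H' = -(-1.342308) = 1.342308 ≈ 1.3423

1.3423


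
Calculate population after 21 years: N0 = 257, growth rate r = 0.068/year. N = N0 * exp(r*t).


r*t = 0.068 * 21 = 1.428
exp(1.428) = 4.17035
N = 257 * 4.17035 = 1071.78 ≈ 1072

1072


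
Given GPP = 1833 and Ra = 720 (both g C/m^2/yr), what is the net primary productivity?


NPP = GPP - Ra = 1833 - 720 = 1113 g C/m^2/yr

1113 g C/m^2/yr


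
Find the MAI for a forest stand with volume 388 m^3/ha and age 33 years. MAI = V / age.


MAI = 388 / 33 = 11.7576 ≈ 11.76 m^3/ha/yr

11.76 m^3/ha/yr


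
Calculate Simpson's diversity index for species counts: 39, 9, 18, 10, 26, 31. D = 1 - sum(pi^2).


Total N = 39 + 9 + 18 + 10 + 26 + 31 = 133
Per-species terms:
  p = 39/133 = 0.293233; p^2 = 0.293233^2 = 0.085986
  p = 9/133 = 0.067669; p^2 = 0.067669^2 = 0.004579
  p = 18/133 = 0.135338; p^2 = 0.135338^2 = 0.018316
  p = 10/133 = 0.075188; p^2 = 0.075188^2 = 0.005653
  p = 26/133 = 0.195489; p^2 = 0.195489^2 = 0.038216
  p = 31/133 = 0.233083; p^2 = 0.233083^2 = 0.054328
sum(p^2) = 0.085986 + 0.004579 + 0.018316 + 0.005653 + 0.038216 + 0.054328 = 0.207078
D = 1 - 0.207078 = 0.792922 ≈ 0.7929

0.7929


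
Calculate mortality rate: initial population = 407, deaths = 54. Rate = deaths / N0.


Mortality rate = 54 / 407 = 0.132678 ≈ 0.1327

0.1327


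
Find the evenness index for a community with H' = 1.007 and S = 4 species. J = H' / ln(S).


ln(4) = 1.38629
J = H' / ln(S) = 1.007 / 1.38629 = 0.726399 ≈ 0.7264

0.7264


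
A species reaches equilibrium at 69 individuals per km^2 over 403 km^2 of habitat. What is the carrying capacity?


K = 69 * 403 = 27807 individuals

27807 individuals


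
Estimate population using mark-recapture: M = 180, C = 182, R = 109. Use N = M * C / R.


N = M * C / R = 180 * 182 / 109 = 32760 / 109 = 300.55 ≈ 301

301 individuals


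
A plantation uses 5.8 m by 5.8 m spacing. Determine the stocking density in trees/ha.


N = 10000 / 5.8^2 = 10000 / 33.64 = 297.265 ≈ 297 trees/ha

297 trees/ha


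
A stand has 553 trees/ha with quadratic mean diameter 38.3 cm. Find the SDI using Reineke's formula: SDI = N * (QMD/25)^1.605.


QMD/25 = 38.3/25 = 1.532
(1.532)^1.605 = exp(1.605 * ln(1.532)) = exp(1.605 * 0.426574) = exp(0.684651) = 1.98308
SDI = 553 * 1.98308 = 1096.64 ≈ 1097

1097


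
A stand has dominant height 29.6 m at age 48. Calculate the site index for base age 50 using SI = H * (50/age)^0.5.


50/48 = 1.04167
(1.04167)^0.5 = 1.02062
SI = 29.6 * 1.02062 = 30.2104 ≈ 30.2 m

30.2 m
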